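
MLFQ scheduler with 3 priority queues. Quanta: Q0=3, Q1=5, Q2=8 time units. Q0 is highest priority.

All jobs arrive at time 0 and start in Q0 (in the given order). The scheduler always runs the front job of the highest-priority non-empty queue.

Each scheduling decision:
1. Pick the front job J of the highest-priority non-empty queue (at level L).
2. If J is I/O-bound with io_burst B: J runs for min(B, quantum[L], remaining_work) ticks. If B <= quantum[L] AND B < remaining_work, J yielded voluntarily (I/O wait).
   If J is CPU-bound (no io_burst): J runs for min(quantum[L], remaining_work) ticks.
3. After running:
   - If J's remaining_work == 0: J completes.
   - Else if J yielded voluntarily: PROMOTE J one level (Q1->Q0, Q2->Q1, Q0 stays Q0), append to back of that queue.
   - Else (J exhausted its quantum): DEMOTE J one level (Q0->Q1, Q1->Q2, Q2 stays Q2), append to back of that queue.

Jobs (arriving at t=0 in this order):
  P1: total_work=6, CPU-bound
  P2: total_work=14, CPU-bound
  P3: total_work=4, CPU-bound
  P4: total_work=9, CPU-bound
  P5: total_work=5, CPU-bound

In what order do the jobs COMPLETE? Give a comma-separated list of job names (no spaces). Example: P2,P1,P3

t=0-3: P1@Q0 runs 3, rem=3, quantum used, demote→Q1. Q0=[P2,P3,P4,P5] Q1=[P1] Q2=[]
t=3-6: P2@Q0 runs 3, rem=11, quantum used, demote→Q1. Q0=[P3,P4,P5] Q1=[P1,P2] Q2=[]
t=6-9: P3@Q0 runs 3, rem=1, quantum used, demote→Q1. Q0=[P4,P5] Q1=[P1,P2,P3] Q2=[]
t=9-12: P4@Q0 runs 3, rem=6, quantum used, demote→Q1. Q0=[P5] Q1=[P1,P2,P3,P4] Q2=[]
t=12-15: P5@Q0 runs 3, rem=2, quantum used, demote→Q1. Q0=[] Q1=[P1,P2,P3,P4,P5] Q2=[]
t=15-18: P1@Q1 runs 3, rem=0, completes. Q0=[] Q1=[P2,P3,P4,P5] Q2=[]
t=18-23: P2@Q1 runs 5, rem=6, quantum used, demote→Q2. Q0=[] Q1=[P3,P4,P5] Q2=[P2]
t=23-24: P3@Q1 runs 1, rem=0, completes. Q0=[] Q1=[P4,P5] Q2=[P2]
t=24-29: P4@Q1 runs 5, rem=1, quantum used, demote→Q2. Q0=[] Q1=[P5] Q2=[P2,P4]
t=29-31: P5@Q1 runs 2, rem=0, completes. Q0=[] Q1=[] Q2=[P2,P4]
t=31-37: P2@Q2 runs 6, rem=0, completes. Q0=[] Q1=[] Q2=[P4]
t=37-38: P4@Q2 runs 1, rem=0, completes. Q0=[] Q1=[] Q2=[]

Answer: P1,P3,P5,P2,P4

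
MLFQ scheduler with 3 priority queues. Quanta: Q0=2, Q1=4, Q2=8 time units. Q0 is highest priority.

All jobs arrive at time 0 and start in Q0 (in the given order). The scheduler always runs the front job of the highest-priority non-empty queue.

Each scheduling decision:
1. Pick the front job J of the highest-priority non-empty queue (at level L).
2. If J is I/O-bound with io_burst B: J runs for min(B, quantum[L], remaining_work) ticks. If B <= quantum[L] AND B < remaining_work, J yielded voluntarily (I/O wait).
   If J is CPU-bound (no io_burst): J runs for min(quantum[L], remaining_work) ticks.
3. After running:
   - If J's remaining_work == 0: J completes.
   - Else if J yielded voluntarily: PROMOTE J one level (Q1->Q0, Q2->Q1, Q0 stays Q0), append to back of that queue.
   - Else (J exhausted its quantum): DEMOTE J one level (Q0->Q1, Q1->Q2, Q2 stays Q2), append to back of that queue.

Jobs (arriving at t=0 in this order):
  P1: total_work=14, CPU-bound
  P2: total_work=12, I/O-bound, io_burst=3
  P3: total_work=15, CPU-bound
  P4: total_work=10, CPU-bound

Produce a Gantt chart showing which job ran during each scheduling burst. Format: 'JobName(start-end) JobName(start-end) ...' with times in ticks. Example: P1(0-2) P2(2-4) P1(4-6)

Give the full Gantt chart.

Answer: P1(0-2) P2(2-4) P3(4-6) P4(6-8) P1(8-12) P2(12-15) P2(15-17) P3(17-21) P4(21-25) P2(25-28) P2(28-30) P1(30-38) P3(38-46) P4(46-50) P3(50-51)

Derivation:
t=0-2: P1@Q0 runs 2, rem=12, quantum used, demote→Q1. Q0=[P2,P3,P4] Q1=[P1] Q2=[]
t=2-4: P2@Q0 runs 2, rem=10, quantum used, demote→Q1. Q0=[P3,P4] Q1=[P1,P2] Q2=[]
t=4-6: P3@Q0 runs 2, rem=13, quantum used, demote→Q1. Q0=[P4] Q1=[P1,P2,P3] Q2=[]
t=6-8: P4@Q0 runs 2, rem=8, quantum used, demote→Q1. Q0=[] Q1=[P1,P2,P3,P4] Q2=[]
t=8-12: P1@Q1 runs 4, rem=8, quantum used, demote→Q2. Q0=[] Q1=[P2,P3,P4] Q2=[P1]
t=12-15: P2@Q1 runs 3, rem=7, I/O yield, promote→Q0. Q0=[P2] Q1=[P3,P4] Q2=[P1]
t=15-17: P2@Q0 runs 2, rem=5, quantum used, demote→Q1. Q0=[] Q1=[P3,P4,P2] Q2=[P1]
t=17-21: P3@Q1 runs 4, rem=9, quantum used, demote→Q2. Q0=[] Q1=[P4,P2] Q2=[P1,P3]
t=21-25: P4@Q1 runs 4, rem=4, quantum used, demote→Q2. Q0=[] Q1=[P2] Q2=[P1,P3,P4]
t=25-28: P2@Q1 runs 3, rem=2, I/O yield, promote→Q0. Q0=[P2] Q1=[] Q2=[P1,P3,P4]
t=28-30: P2@Q0 runs 2, rem=0, completes. Q0=[] Q1=[] Q2=[P1,P3,P4]
t=30-38: P1@Q2 runs 8, rem=0, completes. Q0=[] Q1=[] Q2=[P3,P4]
t=38-46: P3@Q2 runs 8, rem=1, quantum used, demote→Q2. Q0=[] Q1=[] Q2=[P4,P3]
t=46-50: P4@Q2 runs 4, rem=0, completes. Q0=[] Q1=[] Q2=[P3]
t=50-51: P3@Q2 runs 1, rem=0, completes. Q0=[] Q1=[] Q2=[]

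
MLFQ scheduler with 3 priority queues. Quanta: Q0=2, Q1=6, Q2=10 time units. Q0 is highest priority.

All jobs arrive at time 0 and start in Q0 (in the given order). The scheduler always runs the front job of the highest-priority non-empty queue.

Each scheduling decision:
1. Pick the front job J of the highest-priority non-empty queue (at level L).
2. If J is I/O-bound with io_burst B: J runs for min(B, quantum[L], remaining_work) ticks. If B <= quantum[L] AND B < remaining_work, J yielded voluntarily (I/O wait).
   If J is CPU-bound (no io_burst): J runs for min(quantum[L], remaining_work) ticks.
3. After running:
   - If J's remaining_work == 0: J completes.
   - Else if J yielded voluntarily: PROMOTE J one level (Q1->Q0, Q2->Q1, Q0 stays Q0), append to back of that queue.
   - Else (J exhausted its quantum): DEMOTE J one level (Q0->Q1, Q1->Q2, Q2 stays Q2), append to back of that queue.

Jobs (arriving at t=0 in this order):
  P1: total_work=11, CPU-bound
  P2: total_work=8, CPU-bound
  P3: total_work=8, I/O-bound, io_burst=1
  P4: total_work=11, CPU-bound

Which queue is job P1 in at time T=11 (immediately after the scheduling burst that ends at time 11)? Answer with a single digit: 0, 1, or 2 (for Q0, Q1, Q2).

Answer: 1

Derivation:
t=0-2: P1@Q0 runs 2, rem=9, quantum used, demote→Q1. Q0=[P2,P3,P4] Q1=[P1] Q2=[]
t=2-4: P2@Q0 runs 2, rem=6, quantum used, demote→Q1. Q0=[P3,P4] Q1=[P1,P2] Q2=[]
t=4-5: P3@Q0 runs 1, rem=7, I/O yield, promote→Q0. Q0=[P4,P3] Q1=[P1,P2] Q2=[]
t=5-7: P4@Q0 runs 2, rem=9, quantum used, demote→Q1. Q0=[P3] Q1=[P1,P2,P4] Q2=[]
t=7-8: P3@Q0 runs 1, rem=6, I/O yield, promote→Q0. Q0=[P3] Q1=[P1,P2,P4] Q2=[]
t=8-9: P3@Q0 runs 1, rem=5, I/O yield, promote→Q0. Q0=[P3] Q1=[P1,P2,P4] Q2=[]
t=9-10: P3@Q0 runs 1, rem=4, I/O yield, promote→Q0. Q0=[P3] Q1=[P1,P2,P4] Q2=[]
t=10-11: P3@Q0 runs 1, rem=3, I/O yield, promote→Q0. Q0=[P3] Q1=[P1,P2,P4] Q2=[]
t=11-12: P3@Q0 runs 1, rem=2, I/O yield, promote→Q0. Q0=[P3] Q1=[P1,P2,P4] Q2=[]
t=12-13: P3@Q0 runs 1, rem=1, I/O yield, promote→Q0. Q0=[P3] Q1=[P1,P2,P4] Q2=[]
t=13-14: P3@Q0 runs 1, rem=0, completes. Q0=[] Q1=[P1,P2,P4] Q2=[]
t=14-20: P1@Q1 runs 6, rem=3, quantum used, demote→Q2. Q0=[] Q1=[P2,P4] Q2=[P1]
t=20-26: P2@Q1 runs 6, rem=0, completes. Q0=[] Q1=[P4] Q2=[P1]
t=26-32: P4@Q1 runs 6, rem=3, quantum used, demote→Q2. Q0=[] Q1=[] Q2=[P1,P4]
t=32-35: P1@Q2 runs 3, rem=0, completes. Q0=[] Q1=[] Q2=[P4]
t=35-38: P4@Q2 runs 3, rem=0, completes. Q0=[] Q1=[] Q2=[]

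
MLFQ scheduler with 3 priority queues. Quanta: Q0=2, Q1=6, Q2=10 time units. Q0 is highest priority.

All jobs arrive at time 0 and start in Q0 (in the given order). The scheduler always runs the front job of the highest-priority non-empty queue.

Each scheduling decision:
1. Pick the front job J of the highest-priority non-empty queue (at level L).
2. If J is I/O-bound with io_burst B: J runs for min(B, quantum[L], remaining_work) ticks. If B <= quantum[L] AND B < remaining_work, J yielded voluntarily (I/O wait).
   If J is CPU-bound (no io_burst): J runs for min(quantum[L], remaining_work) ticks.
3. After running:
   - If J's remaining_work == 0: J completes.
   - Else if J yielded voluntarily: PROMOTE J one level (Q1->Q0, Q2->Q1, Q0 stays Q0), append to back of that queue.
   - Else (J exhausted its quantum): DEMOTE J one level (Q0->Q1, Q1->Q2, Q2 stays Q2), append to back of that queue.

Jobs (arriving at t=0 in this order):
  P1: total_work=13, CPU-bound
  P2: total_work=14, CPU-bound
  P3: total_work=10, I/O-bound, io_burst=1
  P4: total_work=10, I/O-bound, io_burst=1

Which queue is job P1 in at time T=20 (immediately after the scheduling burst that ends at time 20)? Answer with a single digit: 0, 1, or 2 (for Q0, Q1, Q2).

t=0-2: P1@Q0 runs 2, rem=11, quantum used, demote→Q1. Q0=[P2,P3,P4] Q1=[P1] Q2=[]
t=2-4: P2@Q0 runs 2, rem=12, quantum used, demote→Q1. Q0=[P3,P4] Q1=[P1,P2] Q2=[]
t=4-5: P3@Q0 runs 1, rem=9, I/O yield, promote→Q0. Q0=[P4,P3] Q1=[P1,P2] Q2=[]
t=5-6: P4@Q0 runs 1, rem=9, I/O yield, promote→Q0. Q0=[P3,P4] Q1=[P1,P2] Q2=[]
t=6-7: P3@Q0 runs 1, rem=8, I/O yield, promote→Q0. Q0=[P4,P3] Q1=[P1,P2] Q2=[]
t=7-8: P4@Q0 runs 1, rem=8, I/O yield, promote→Q0. Q0=[P3,P4] Q1=[P1,P2] Q2=[]
t=8-9: P3@Q0 runs 1, rem=7, I/O yield, promote→Q0. Q0=[P4,P3] Q1=[P1,P2] Q2=[]
t=9-10: P4@Q0 runs 1, rem=7, I/O yield, promote→Q0. Q0=[P3,P4] Q1=[P1,P2] Q2=[]
t=10-11: P3@Q0 runs 1, rem=6, I/O yield, promote→Q0. Q0=[P4,P3] Q1=[P1,P2] Q2=[]
t=11-12: P4@Q0 runs 1, rem=6, I/O yield, promote→Q0. Q0=[P3,P4] Q1=[P1,P2] Q2=[]
t=12-13: P3@Q0 runs 1, rem=5, I/O yield, promote→Q0. Q0=[P4,P3] Q1=[P1,P2] Q2=[]
t=13-14: P4@Q0 runs 1, rem=5, I/O yield, promote→Q0. Q0=[P3,P4] Q1=[P1,P2] Q2=[]
t=14-15: P3@Q0 runs 1, rem=4, I/O yield, promote→Q0. Q0=[P4,P3] Q1=[P1,P2] Q2=[]
t=15-16: P4@Q0 runs 1, rem=4, I/O yield, promote→Q0. Q0=[P3,P4] Q1=[P1,P2] Q2=[]
t=16-17: P3@Q0 runs 1, rem=3, I/O yield, promote→Q0. Q0=[P4,P3] Q1=[P1,P2] Q2=[]
t=17-18: P4@Q0 runs 1, rem=3, I/O yield, promote→Q0. Q0=[P3,P4] Q1=[P1,P2] Q2=[]
t=18-19: P3@Q0 runs 1, rem=2, I/O yield, promote→Q0. Q0=[P4,P3] Q1=[P1,P2] Q2=[]
t=19-20: P4@Q0 runs 1, rem=2, I/O yield, promote→Q0. Q0=[P3,P4] Q1=[P1,P2] Q2=[]
t=20-21: P3@Q0 runs 1, rem=1, I/O yield, promote→Q0. Q0=[P4,P3] Q1=[P1,P2] Q2=[]
t=21-22: P4@Q0 runs 1, rem=1, I/O yield, promote→Q0. Q0=[P3,P4] Q1=[P1,P2] Q2=[]
t=22-23: P3@Q0 runs 1, rem=0, completes. Q0=[P4] Q1=[P1,P2] Q2=[]
t=23-24: P4@Q0 runs 1, rem=0, completes. Q0=[] Q1=[P1,P2] Q2=[]
t=24-30: P1@Q1 runs 6, rem=5, quantum used, demote→Q2. Q0=[] Q1=[P2] Q2=[P1]
t=30-36: P2@Q1 runs 6, rem=6, quantum used, demote→Q2. Q0=[] Q1=[] Q2=[P1,P2]
t=36-41: P1@Q2 runs 5, rem=0, completes. Q0=[] Q1=[] Q2=[P2]
t=41-47: P2@Q2 runs 6, rem=0, completes. Q0=[] Q1=[] Q2=[]

Answer: 1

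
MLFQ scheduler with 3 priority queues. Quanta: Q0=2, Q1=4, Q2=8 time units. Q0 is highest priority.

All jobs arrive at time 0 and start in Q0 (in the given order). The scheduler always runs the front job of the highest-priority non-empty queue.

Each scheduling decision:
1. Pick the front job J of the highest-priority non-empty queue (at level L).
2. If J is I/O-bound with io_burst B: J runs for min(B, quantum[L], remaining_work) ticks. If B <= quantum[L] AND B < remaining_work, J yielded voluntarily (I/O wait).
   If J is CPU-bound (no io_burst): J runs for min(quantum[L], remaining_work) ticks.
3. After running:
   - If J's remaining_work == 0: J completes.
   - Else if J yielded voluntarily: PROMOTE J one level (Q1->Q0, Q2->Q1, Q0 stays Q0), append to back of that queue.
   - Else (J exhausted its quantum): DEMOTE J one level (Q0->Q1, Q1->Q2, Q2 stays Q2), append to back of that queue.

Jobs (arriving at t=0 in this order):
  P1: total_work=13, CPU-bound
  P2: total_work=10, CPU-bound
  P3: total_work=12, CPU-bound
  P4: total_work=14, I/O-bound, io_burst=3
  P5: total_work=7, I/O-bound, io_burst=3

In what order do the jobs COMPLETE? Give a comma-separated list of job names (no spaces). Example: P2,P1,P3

t=0-2: P1@Q0 runs 2, rem=11, quantum used, demote→Q1. Q0=[P2,P3,P4,P5] Q1=[P1] Q2=[]
t=2-4: P2@Q0 runs 2, rem=8, quantum used, demote→Q1. Q0=[P3,P4,P5] Q1=[P1,P2] Q2=[]
t=4-6: P3@Q0 runs 2, rem=10, quantum used, demote→Q1. Q0=[P4,P5] Q1=[P1,P2,P3] Q2=[]
t=6-8: P4@Q0 runs 2, rem=12, quantum used, demote→Q1. Q0=[P5] Q1=[P1,P2,P3,P4] Q2=[]
t=8-10: P5@Q0 runs 2, rem=5, quantum used, demote→Q1. Q0=[] Q1=[P1,P2,P3,P4,P5] Q2=[]
t=10-14: P1@Q1 runs 4, rem=7, quantum used, demote→Q2. Q0=[] Q1=[P2,P3,P4,P5] Q2=[P1]
t=14-18: P2@Q1 runs 4, rem=4, quantum used, demote→Q2. Q0=[] Q1=[P3,P4,P5] Q2=[P1,P2]
t=18-22: P3@Q1 runs 4, rem=6, quantum used, demote→Q2. Q0=[] Q1=[P4,P5] Q2=[P1,P2,P3]
t=22-25: P4@Q1 runs 3, rem=9, I/O yield, promote→Q0. Q0=[P4] Q1=[P5] Q2=[P1,P2,P3]
t=25-27: P4@Q0 runs 2, rem=7, quantum used, demote→Q1. Q0=[] Q1=[P5,P4] Q2=[P1,P2,P3]
t=27-30: P5@Q1 runs 3, rem=2, I/O yield, promote→Q0. Q0=[P5] Q1=[P4] Q2=[P1,P2,P3]
t=30-32: P5@Q0 runs 2, rem=0, completes. Q0=[] Q1=[P4] Q2=[P1,P2,P3]
t=32-35: P4@Q1 runs 3, rem=4, I/O yield, promote→Q0. Q0=[P4] Q1=[] Q2=[P1,P2,P3]
t=35-37: P4@Q0 runs 2, rem=2, quantum used, demote→Q1. Q0=[] Q1=[P4] Q2=[P1,P2,P3]
t=37-39: P4@Q1 runs 2, rem=0, completes. Q0=[] Q1=[] Q2=[P1,P2,P3]
t=39-46: P1@Q2 runs 7, rem=0, completes. Q0=[] Q1=[] Q2=[P2,P3]
t=46-50: P2@Q2 runs 4, rem=0, completes. Q0=[] Q1=[] Q2=[P3]
t=50-56: P3@Q2 runs 6, rem=0, completes. Q0=[] Q1=[] Q2=[]

Answer: P5,P4,P1,P2,P3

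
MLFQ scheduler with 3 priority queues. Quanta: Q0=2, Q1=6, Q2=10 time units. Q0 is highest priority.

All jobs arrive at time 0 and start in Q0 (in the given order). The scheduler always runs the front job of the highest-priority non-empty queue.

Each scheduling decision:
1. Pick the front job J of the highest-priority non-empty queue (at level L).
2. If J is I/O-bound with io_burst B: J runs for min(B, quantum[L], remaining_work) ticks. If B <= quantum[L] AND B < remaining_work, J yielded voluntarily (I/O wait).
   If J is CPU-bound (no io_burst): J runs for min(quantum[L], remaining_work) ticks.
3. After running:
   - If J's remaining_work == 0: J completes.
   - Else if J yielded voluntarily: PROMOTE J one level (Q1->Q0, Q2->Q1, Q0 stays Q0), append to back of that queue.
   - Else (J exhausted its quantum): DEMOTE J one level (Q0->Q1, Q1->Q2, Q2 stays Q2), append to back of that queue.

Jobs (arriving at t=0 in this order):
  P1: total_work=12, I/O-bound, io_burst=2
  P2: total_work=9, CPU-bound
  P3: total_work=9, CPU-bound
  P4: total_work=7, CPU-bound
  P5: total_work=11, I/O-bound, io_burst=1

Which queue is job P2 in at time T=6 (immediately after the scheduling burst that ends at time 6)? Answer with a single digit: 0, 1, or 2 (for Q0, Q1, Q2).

Answer: 1

Derivation:
t=0-2: P1@Q0 runs 2, rem=10, I/O yield, promote→Q0. Q0=[P2,P3,P4,P5,P1] Q1=[] Q2=[]
t=2-4: P2@Q0 runs 2, rem=7, quantum used, demote→Q1. Q0=[P3,P4,P5,P1] Q1=[P2] Q2=[]
t=4-6: P3@Q0 runs 2, rem=7, quantum used, demote→Q1. Q0=[P4,P5,P1] Q1=[P2,P3] Q2=[]
t=6-8: P4@Q0 runs 2, rem=5, quantum used, demote→Q1. Q0=[P5,P1] Q1=[P2,P3,P4] Q2=[]
t=8-9: P5@Q0 runs 1, rem=10, I/O yield, promote→Q0. Q0=[P1,P5] Q1=[P2,P3,P4] Q2=[]
t=9-11: P1@Q0 runs 2, rem=8, I/O yield, promote→Q0. Q0=[P5,P1] Q1=[P2,P3,P4] Q2=[]
t=11-12: P5@Q0 runs 1, rem=9, I/O yield, promote→Q0. Q0=[P1,P5] Q1=[P2,P3,P4] Q2=[]
t=12-14: P1@Q0 runs 2, rem=6, I/O yield, promote→Q0. Q0=[P5,P1] Q1=[P2,P3,P4] Q2=[]
t=14-15: P5@Q0 runs 1, rem=8, I/O yield, promote→Q0. Q0=[P1,P5] Q1=[P2,P3,P4] Q2=[]
t=15-17: P1@Q0 runs 2, rem=4, I/O yield, promote→Q0. Q0=[P5,P1] Q1=[P2,P3,P4] Q2=[]
t=17-18: P5@Q0 runs 1, rem=7, I/O yield, promote→Q0. Q0=[P1,P5] Q1=[P2,P3,P4] Q2=[]
t=18-20: P1@Q0 runs 2, rem=2, I/O yield, promote→Q0. Q0=[P5,P1] Q1=[P2,P3,P4] Q2=[]
t=20-21: P5@Q0 runs 1, rem=6, I/O yield, promote→Q0. Q0=[P1,P5] Q1=[P2,P3,P4] Q2=[]
t=21-23: P1@Q0 runs 2, rem=0, completes. Q0=[P5] Q1=[P2,P3,P4] Q2=[]
t=23-24: P5@Q0 runs 1, rem=5, I/O yield, promote→Q0. Q0=[P5] Q1=[P2,P3,P4] Q2=[]
t=24-25: P5@Q0 runs 1, rem=4, I/O yield, promote→Q0. Q0=[P5] Q1=[P2,P3,P4] Q2=[]
t=25-26: P5@Q0 runs 1, rem=3, I/O yield, promote→Q0. Q0=[P5] Q1=[P2,P3,P4] Q2=[]
t=26-27: P5@Q0 runs 1, rem=2, I/O yield, promote→Q0. Q0=[P5] Q1=[P2,P3,P4] Q2=[]
t=27-28: P5@Q0 runs 1, rem=1, I/O yield, promote→Q0. Q0=[P5] Q1=[P2,P3,P4] Q2=[]
t=28-29: P5@Q0 runs 1, rem=0, completes. Q0=[] Q1=[P2,P3,P4] Q2=[]
t=29-35: P2@Q1 runs 6, rem=1, quantum used, demote→Q2. Q0=[] Q1=[P3,P4] Q2=[P2]
t=35-41: P3@Q1 runs 6, rem=1, quantum used, demote→Q2. Q0=[] Q1=[P4] Q2=[P2,P3]
t=41-46: P4@Q1 runs 5, rem=0, completes. Q0=[] Q1=[] Q2=[P2,P3]
t=46-47: P2@Q2 runs 1, rem=0, completes. Q0=[] Q1=[] Q2=[P3]
t=47-48: P3@Q2 runs 1, rem=0, completes. Q0=[] Q1=[] Q2=[]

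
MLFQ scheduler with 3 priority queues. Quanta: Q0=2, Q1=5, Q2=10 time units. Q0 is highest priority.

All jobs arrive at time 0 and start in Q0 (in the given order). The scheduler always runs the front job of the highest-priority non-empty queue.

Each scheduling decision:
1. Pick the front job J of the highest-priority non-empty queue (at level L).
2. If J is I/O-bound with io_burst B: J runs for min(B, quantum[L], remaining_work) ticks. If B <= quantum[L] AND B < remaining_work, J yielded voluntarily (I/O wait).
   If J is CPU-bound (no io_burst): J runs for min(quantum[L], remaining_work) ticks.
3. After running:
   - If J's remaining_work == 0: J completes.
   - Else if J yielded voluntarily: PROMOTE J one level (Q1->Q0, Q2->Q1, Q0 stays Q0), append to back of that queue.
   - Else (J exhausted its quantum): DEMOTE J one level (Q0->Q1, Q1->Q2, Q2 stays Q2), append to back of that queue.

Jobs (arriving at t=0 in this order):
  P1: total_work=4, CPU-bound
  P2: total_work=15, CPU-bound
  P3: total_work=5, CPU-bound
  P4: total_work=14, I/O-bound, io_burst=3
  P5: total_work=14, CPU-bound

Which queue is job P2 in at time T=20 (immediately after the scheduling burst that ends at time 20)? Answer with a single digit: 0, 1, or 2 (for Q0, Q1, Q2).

Answer: 2

Derivation:
t=0-2: P1@Q0 runs 2, rem=2, quantum used, demote→Q1. Q0=[P2,P3,P4,P5] Q1=[P1] Q2=[]
t=2-4: P2@Q0 runs 2, rem=13, quantum used, demote→Q1. Q0=[P3,P4,P5] Q1=[P1,P2] Q2=[]
t=4-6: P3@Q0 runs 2, rem=3, quantum used, demote→Q1. Q0=[P4,P5] Q1=[P1,P2,P3] Q2=[]
t=6-8: P4@Q0 runs 2, rem=12, quantum used, demote→Q1. Q0=[P5] Q1=[P1,P2,P3,P4] Q2=[]
t=8-10: P5@Q0 runs 2, rem=12, quantum used, demote→Q1. Q0=[] Q1=[P1,P2,P3,P4,P5] Q2=[]
t=10-12: P1@Q1 runs 2, rem=0, completes. Q0=[] Q1=[P2,P3,P4,P5] Q2=[]
t=12-17: P2@Q1 runs 5, rem=8, quantum used, demote→Q2. Q0=[] Q1=[P3,P4,P5] Q2=[P2]
t=17-20: P3@Q1 runs 3, rem=0, completes. Q0=[] Q1=[P4,P5] Q2=[P2]
t=20-23: P4@Q1 runs 3, rem=9, I/O yield, promote→Q0. Q0=[P4] Q1=[P5] Q2=[P2]
t=23-25: P4@Q0 runs 2, rem=7, quantum used, demote→Q1. Q0=[] Q1=[P5,P4] Q2=[P2]
t=25-30: P5@Q1 runs 5, rem=7, quantum used, demote→Q2. Q0=[] Q1=[P4] Q2=[P2,P5]
t=30-33: P4@Q1 runs 3, rem=4, I/O yield, promote→Q0. Q0=[P4] Q1=[] Q2=[P2,P5]
t=33-35: P4@Q0 runs 2, rem=2, quantum used, demote→Q1. Q0=[] Q1=[P4] Q2=[P2,P5]
t=35-37: P4@Q1 runs 2, rem=0, completes. Q0=[] Q1=[] Q2=[P2,P5]
t=37-45: P2@Q2 runs 8, rem=0, completes. Q0=[] Q1=[] Q2=[P5]
t=45-52: P5@Q2 runs 7, rem=0, completes. Q0=[] Q1=[] Q2=[]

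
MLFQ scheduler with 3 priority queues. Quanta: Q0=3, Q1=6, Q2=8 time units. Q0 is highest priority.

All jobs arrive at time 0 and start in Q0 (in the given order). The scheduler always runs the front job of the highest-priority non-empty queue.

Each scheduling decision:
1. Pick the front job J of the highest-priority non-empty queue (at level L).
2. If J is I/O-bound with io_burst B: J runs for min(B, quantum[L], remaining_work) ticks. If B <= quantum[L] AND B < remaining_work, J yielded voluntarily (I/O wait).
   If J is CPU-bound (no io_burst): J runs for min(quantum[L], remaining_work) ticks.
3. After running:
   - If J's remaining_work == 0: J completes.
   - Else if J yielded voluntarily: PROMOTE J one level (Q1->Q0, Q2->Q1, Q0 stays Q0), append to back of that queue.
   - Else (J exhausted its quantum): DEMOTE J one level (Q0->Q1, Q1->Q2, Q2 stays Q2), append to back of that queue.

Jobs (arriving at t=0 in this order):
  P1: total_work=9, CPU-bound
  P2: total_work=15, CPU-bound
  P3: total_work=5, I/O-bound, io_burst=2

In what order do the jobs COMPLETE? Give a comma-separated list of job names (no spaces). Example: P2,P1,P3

t=0-3: P1@Q0 runs 3, rem=6, quantum used, demote→Q1. Q0=[P2,P3] Q1=[P1] Q2=[]
t=3-6: P2@Q0 runs 3, rem=12, quantum used, demote→Q1. Q0=[P3] Q1=[P1,P2] Q2=[]
t=6-8: P3@Q0 runs 2, rem=3, I/O yield, promote→Q0. Q0=[P3] Q1=[P1,P2] Q2=[]
t=8-10: P3@Q0 runs 2, rem=1, I/O yield, promote→Q0. Q0=[P3] Q1=[P1,P2] Q2=[]
t=10-11: P3@Q0 runs 1, rem=0, completes. Q0=[] Q1=[P1,P2] Q2=[]
t=11-17: P1@Q1 runs 6, rem=0, completes. Q0=[] Q1=[P2] Q2=[]
t=17-23: P2@Q1 runs 6, rem=6, quantum used, demote→Q2. Q0=[] Q1=[] Q2=[P2]
t=23-29: P2@Q2 runs 6, rem=0, completes. Q0=[] Q1=[] Q2=[]

Answer: P3,P1,P2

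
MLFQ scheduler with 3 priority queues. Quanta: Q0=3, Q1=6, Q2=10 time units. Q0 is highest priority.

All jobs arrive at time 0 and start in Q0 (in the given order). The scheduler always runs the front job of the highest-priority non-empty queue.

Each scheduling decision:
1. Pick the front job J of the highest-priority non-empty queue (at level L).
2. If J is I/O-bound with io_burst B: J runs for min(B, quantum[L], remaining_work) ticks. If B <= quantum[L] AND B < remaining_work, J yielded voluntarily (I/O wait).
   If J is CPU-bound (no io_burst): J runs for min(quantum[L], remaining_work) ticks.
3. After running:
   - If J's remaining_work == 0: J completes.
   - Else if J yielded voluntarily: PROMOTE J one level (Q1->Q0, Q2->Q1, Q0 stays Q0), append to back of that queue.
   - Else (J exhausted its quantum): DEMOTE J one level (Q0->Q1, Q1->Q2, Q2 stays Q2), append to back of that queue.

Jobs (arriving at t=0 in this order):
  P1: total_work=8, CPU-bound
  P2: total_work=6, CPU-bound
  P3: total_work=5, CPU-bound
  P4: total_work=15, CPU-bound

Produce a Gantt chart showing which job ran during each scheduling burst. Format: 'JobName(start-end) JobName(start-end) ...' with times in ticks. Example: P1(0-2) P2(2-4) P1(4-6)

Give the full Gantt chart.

Answer: P1(0-3) P2(3-6) P3(6-9) P4(9-12) P1(12-17) P2(17-20) P3(20-22) P4(22-28) P4(28-34)

Derivation:
t=0-3: P1@Q0 runs 3, rem=5, quantum used, demote→Q1. Q0=[P2,P3,P4] Q1=[P1] Q2=[]
t=3-6: P2@Q0 runs 3, rem=3, quantum used, demote→Q1. Q0=[P3,P4] Q1=[P1,P2] Q2=[]
t=6-9: P3@Q0 runs 3, rem=2, quantum used, demote→Q1. Q0=[P4] Q1=[P1,P2,P3] Q2=[]
t=9-12: P4@Q0 runs 3, rem=12, quantum used, demote→Q1. Q0=[] Q1=[P1,P2,P3,P4] Q2=[]
t=12-17: P1@Q1 runs 5, rem=0, completes. Q0=[] Q1=[P2,P3,P4] Q2=[]
t=17-20: P2@Q1 runs 3, rem=0, completes. Q0=[] Q1=[P3,P4] Q2=[]
t=20-22: P3@Q1 runs 2, rem=0, completes. Q0=[] Q1=[P4] Q2=[]
t=22-28: P4@Q1 runs 6, rem=6, quantum used, demote→Q2. Q0=[] Q1=[] Q2=[P4]
t=28-34: P4@Q2 runs 6, rem=0, completes. Q0=[] Q1=[] Q2=[]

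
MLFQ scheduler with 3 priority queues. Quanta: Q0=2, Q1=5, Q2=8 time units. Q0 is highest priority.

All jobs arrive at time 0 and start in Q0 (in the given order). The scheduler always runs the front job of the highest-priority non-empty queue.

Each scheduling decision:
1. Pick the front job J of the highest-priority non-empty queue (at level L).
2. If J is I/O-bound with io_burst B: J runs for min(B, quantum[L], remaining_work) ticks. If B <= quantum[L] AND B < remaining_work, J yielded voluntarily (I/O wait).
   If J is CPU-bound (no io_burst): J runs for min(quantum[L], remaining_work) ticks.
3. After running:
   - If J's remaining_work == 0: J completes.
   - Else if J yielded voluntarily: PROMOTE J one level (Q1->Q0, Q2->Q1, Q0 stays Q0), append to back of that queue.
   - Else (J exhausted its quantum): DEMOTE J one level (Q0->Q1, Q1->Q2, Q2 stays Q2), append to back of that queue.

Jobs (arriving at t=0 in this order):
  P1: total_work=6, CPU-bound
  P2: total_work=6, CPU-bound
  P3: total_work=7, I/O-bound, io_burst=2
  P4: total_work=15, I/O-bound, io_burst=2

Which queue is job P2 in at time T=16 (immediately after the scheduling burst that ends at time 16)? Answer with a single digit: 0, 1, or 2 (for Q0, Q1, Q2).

t=0-2: P1@Q0 runs 2, rem=4, quantum used, demote→Q1. Q0=[P2,P3,P4] Q1=[P1] Q2=[]
t=2-4: P2@Q0 runs 2, rem=4, quantum used, demote→Q1. Q0=[P3,P4] Q1=[P1,P2] Q2=[]
t=4-6: P3@Q0 runs 2, rem=5, I/O yield, promote→Q0. Q0=[P4,P3] Q1=[P1,P2] Q2=[]
t=6-8: P4@Q0 runs 2, rem=13, I/O yield, promote→Q0. Q0=[P3,P4] Q1=[P1,P2] Q2=[]
t=8-10: P3@Q0 runs 2, rem=3, I/O yield, promote→Q0. Q0=[P4,P3] Q1=[P1,P2] Q2=[]
t=10-12: P4@Q0 runs 2, rem=11, I/O yield, promote→Q0. Q0=[P3,P4] Q1=[P1,P2] Q2=[]
t=12-14: P3@Q0 runs 2, rem=1, I/O yield, promote→Q0. Q0=[P4,P3] Q1=[P1,P2] Q2=[]
t=14-16: P4@Q0 runs 2, rem=9, I/O yield, promote→Q0. Q0=[P3,P4] Q1=[P1,P2] Q2=[]
t=16-17: P3@Q0 runs 1, rem=0, completes. Q0=[P4] Q1=[P1,P2] Q2=[]
t=17-19: P4@Q0 runs 2, rem=7, I/O yield, promote→Q0. Q0=[P4] Q1=[P1,P2] Q2=[]
t=19-21: P4@Q0 runs 2, rem=5, I/O yield, promote→Q0. Q0=[P4] Q1=[P1,P2] Q2=[]
t=21-23: P4@Q0 runs 2, rem=3, I/O yield, promote→Q0. Q0=[P4] Q1=[P1,P2] Q2=[]
t=23-25: P4@Q0 runs 2, rem=1, I/O yield, promote→Q0. Q0=[P4] Q1=[P1,P2] Q2=[]
t=25-26: P4@Q0 runs 1, rem=0, completes. Q0=[] Q1=[P1,P2] Q2=[]
t=26-30: P1@Q1 runs 4, rem=0, completes. Q0=[] Q1=[P2] Q2=[]
t=30-34: P2@Q1 runs 4, rem=0, completes. Q0=[] Q1=[] Q2=[]

Answer: 1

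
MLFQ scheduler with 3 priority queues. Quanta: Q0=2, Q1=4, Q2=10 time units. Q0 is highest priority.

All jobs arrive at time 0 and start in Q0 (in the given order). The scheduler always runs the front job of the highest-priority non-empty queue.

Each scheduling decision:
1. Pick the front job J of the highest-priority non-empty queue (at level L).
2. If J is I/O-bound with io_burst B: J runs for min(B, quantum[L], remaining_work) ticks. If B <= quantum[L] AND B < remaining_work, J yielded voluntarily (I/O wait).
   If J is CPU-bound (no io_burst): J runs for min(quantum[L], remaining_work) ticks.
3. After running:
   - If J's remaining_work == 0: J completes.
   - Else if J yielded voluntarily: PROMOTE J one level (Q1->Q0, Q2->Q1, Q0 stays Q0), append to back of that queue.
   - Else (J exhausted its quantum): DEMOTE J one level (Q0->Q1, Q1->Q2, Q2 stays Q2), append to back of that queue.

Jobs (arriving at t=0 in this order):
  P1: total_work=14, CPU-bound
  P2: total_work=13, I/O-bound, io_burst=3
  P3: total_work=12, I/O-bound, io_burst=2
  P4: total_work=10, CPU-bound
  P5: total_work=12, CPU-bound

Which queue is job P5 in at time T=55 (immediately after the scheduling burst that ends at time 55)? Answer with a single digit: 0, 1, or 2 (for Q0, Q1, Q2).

Answer: 2

Derivation:
t=0-2: P1@Q0 runs 2, rem=12, quantum used, demote→Q1. Q0=[P2,P3,P4,P5] Q1=[P1] Q2=[]
t=2-4: P2@Q0 runs 2, rem=11, quantum used, demote→Q1. Q0=[P3,P4,P5] Q1=[P1,P2] Q2=[]
t=4-6: P3@Q0 runs 2, rem=10, I/O yield, promote→Q0. Q0=[P4,P5,P3] Q1=[P1,P2] Q2=[]
t=6-8: P4@Q0 runs 2, rem=8, quantum used, demote→Q1. Q0=[P5,P3] Q1=[P1,P2,P4] Q2=[]
t=8-10: P5@Q0 runs 2, rem=10, quantum used, demote→Q1. Q0=[P3] Q1=[P1,P2,P4,P5] Q2=[]
t=10-12: P3@Q0 runs 2, rem=8, I/O yield, promote→Q0. Q0=[P3] Q1=[P1,P2,P4,P5] Q2=[]
t=12-14: P3@Q0 runs 2, rem=6, I/O yield, promote→Q0. Q0=[P3] Q1=[P1,P2,P4,P5] Q2=[]
t=14-16: P3@Q0 runs 2, rem=4, I/O yield, promote→Q0. Q0=[P3] Q1=[P1,P2,P4,P5] Q2=[]
t=16-18: P3@Q0 runs 2, rem=2, I/O yield, promote→Q0. Q0=[P3] Q1=[P1,P2,P4,P5] Q2=[]
t=18-20: P3@Q0 runs 2, rem=0, completes. Q0=[] Q1=[P1,P2,P4,P5] Q2=[]
t=20-24: P1@Q1 runs 4, rem=8, quantum used, demote→Q2. Q0=[] Q1=[P2,P4,P5] Q2=[P1]
t=24-27: P2@Q1 runs 3, rem=8, I/O yield, promote→Q0. Q0=[P2] Q1=[P4,P5] Q2=[P1]
t=27-29: P2@Q0 runs 2, rem=6, quantum used, demote→Q1. Q0=[] Q1=[P4,P5,P2] Q2=[P1]
t=29-33: P4@Q1 runs 4, rem=4, quantum used, demote→Q2. Q0=[] Q1=[P5,P2] Q2=[P1,P4]
t=33-37: P5@Q1 runs 4, rem=6, quantum used, demote→Q2. Q0=[] Q1=[P2] Q2=[P1,P4,P5]
t=37-40: P2@Q1 runs 3, rem=3, I/O yield, promote→Q0. Q0=[P2] Q1=[] Q2=[P1,P4,P5]
t=40-42: P2@Q0 runs 2, rem=1, quantum used, demote→Q1. Q0=[] Q1=[P2] Q2=[P1,P4,P5]
t=42-43: P2@Q1 runs 1, rem=0, completes. Q0=[] Q1=[] Q2=[P1,P4,P5]
t=43-51: P1@Q2 runs 8, rem=0, completes. Q0=[] Q1=[] Q2=[P4,P5]
t=51-55: P4@Q2 runs 4, rem=0, completes. Q0=[] Q1=[] Q2=[P5]
t=55-61: P5@Q2 runs 6, rem=0, completes. Q0=[] Q1=[] Q2=[]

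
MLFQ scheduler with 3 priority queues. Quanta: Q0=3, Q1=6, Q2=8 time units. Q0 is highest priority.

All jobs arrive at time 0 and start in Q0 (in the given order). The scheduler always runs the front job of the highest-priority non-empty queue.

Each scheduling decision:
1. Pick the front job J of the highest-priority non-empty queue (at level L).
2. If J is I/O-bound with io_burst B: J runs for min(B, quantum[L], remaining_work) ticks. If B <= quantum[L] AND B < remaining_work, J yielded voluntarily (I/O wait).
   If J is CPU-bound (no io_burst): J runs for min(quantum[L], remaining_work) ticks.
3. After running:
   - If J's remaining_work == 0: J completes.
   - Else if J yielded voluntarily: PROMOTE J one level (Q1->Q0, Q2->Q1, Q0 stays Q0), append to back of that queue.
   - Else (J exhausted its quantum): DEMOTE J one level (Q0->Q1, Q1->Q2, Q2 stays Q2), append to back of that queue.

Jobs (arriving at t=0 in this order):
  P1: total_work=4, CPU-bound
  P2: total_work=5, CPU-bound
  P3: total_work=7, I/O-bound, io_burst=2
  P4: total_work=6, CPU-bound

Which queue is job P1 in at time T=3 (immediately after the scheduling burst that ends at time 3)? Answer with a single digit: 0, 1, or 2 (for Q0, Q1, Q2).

t=0-3: P1@Q0 runs 3, rem=1, quantum used, demote→Q1. Q0=[P2,P3,P4] Q1=[P1] Q2=[]
t=3-6: P2@Q0 runs 3, rem=2, quantum used, demote→Q1. Q0=[P3,P4] Q1=[P1,P2] Q2=[]
t=6-8: P3@Q0 runs 2, rem=5, I/O yield, promote→Q0. Q0=[P4,P3] Q1=[P1,P2] Q2=[]
t=8-11: P4@Q0 runs 3, rem=3, quantum used, demote→Q1. Q0=[P3] Q1=[P1,P2,P4] Q2=[]
t=11-13: P3@Q0 runs 2, rem=3, I/O yield, promote→Q0. Q0=[P3] Q1=[P1,P2,P4] Q2=[]
t=13-15: P3@Q0 runs 2, rem=1, I/O yield, promote→Q0. Q0=[P3] Q1=[P1,P2,P4] Q2=[]
t=15-16: P3@Q0 runs 1, rem=0, completes. Q0=[] Q1=[P1,P2,P4] Q2=[]
t=16-17: P1@Q1 runs 1, rem=0, completes. Q0=[] Q1=[P2,P4] Q2=[]
t=17-19: P2@Q1 runs 2, rem=0, completes. Q0=[] Q1=[P4] Q2=[]
t=19-22: P4@Q1 runs 3, rem=0, completes. Q0=[] Q1=[] Q2=[]

Answer: 1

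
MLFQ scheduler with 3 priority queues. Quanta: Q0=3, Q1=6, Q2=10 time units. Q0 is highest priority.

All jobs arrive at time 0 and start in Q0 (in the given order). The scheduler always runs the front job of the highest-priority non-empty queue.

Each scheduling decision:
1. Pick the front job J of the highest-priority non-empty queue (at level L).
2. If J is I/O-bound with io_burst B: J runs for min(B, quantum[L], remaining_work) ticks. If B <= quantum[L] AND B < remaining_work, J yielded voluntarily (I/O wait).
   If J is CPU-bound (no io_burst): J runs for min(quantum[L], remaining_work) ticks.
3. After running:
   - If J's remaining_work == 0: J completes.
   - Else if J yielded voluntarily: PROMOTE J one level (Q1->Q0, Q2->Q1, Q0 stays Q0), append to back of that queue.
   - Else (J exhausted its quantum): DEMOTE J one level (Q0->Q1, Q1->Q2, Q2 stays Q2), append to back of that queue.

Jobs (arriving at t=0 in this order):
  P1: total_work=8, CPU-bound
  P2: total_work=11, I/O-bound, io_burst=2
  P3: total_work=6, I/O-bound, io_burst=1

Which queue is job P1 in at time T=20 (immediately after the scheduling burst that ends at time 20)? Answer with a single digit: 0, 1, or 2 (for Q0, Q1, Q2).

t=0-3: P1@Q0 runs 3, rem=5, quantum used, demote→Q1. Q0=[P2,P3] Q1=[P1] Q2=[]
t=3-5: P2@Q0 runs 2, rem=9, I/O yield, promote→Q0. Q0=[P3,P2] Q1=[P1] Q2=[]
t=5-6: P3@Q0 runs 1, rem=5, I/O yield, promote→Q0. Q0=[P2,P3] Q1=[P1] Q2=[]
t=6-8: P2@Q0 runs 2, rem=7, I/O yield, promote→Q0. Q0=[P3,P2] Q1=[P1] Q2=[]
t=8-9: P3@Q0 runs 1, rem=4, I/O yield, promote→Q0. Q0=[P2,P3] Q1=[P1] Q2=[]
t=9-11: P2@Q0 runs 2, rem=5, I/O yield, promote→Q0. Q0=[P3,P2] Q1=[P1] Q2=[]
t=11-12: P3@Q0 runs 1, rem=3, I/O yield, promote→Q0. Q0=[P2,P3] Q1=[P1] Q2=[]
t=12-14: P2@Q0 runs 2, rem=3, I/O yield, promote→Q0. Q0=[P3,P2] Q1=[P1] Q2=[]
t=14-15: P3@Q0 runs 1, rem=2, I/O yield, promote→Q0. Q0=[P2,P3] Q1=[P1] Q2=[]
t=15-17: P2@Q0 runs 2, rem=1, I/O yield, promote→Q0. Q0=[P3,P2] Q1=[P1] Q2=[]
t=17-18: P3@Q0 runs 1, rem=1, I/O yield, promote→Q0. Q0=[P2,P3] Q1=[P1] Q2=[]
t=18-19: P2@Q0 runs 1, rem=0, completes. Q0=[P3] Q1=[P1] Q2=[]
t=19-20: P3@Q0 runs 1, rem=0, completes. Q0=[] Q1=[P1] Q2=[]
t=20-25: P1@Q1 runs 5, rem=0, completes. Q0=[] Q1=[] Q2=[]

Answer: 1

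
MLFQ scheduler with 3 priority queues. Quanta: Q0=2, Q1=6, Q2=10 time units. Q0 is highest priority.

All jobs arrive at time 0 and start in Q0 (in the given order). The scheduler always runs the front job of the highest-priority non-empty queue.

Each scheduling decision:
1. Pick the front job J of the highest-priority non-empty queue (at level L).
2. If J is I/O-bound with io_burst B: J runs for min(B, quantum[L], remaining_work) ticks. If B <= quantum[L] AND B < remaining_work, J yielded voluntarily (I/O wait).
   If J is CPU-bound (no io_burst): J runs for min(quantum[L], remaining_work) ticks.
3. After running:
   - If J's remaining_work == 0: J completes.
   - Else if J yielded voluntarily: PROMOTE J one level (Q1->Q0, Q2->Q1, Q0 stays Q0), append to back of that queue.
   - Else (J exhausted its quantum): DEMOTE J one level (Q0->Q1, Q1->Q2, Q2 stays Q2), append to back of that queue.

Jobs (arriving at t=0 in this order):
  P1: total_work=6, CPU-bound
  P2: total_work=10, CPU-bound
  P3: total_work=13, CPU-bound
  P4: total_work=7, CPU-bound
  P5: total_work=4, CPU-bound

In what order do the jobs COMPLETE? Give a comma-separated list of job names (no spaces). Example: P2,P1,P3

Answer: P1,P4,P5,P2,P3

Derivation:
t=0-2: P1@Q0 runs 2, rem=4, quantum used, demote→Q1. Q0=[P2,P3,P4,P5] Q1=[P1] Q2=[]
t=2-4: P2@Q0 runs 2, rem=8, quantum used, demote→Q1. Q0=[P3,P4,P5] Q1=[P1,P2] Q2=[]
t=4-6: P3@Q0 runs 2, rem=11, quantum used, demote→Q1. Q0=[P4,P5] Q1=[P1,P2,P3] Q2=[]
t=6-8: P4@Q0 runs 2, rem=5, quantum used, demote→Q1. Q0=[P5] Q1=[P1,P2,P3,P4] Q2=[]
t=8-10: P5@Q0 runs 2, rem=2, quantum used, demote→Q1. Q0=[] Q1=[P1,P2,P3,P4,P5] Q2=[]
t=10-14: P1@Q1 runs 4, rem=0, completes. Q0=[] Q1=[P2,P3,P4,P5] Q2=[]
t=14-20: P2@Q1 runs 6, rem=2, quantum used, demote→Q2. Q0=[] Q1=[P3,P4,P5] Q2=[P2]
t=20-26: P3@Q1 runs 6, rem=5, quantum used, demote→Q2. Q0=[] Q1=[P4,P5] Q2=[P2,P3]
t=26-31: P4@Q1 runs 5, rem=0, completes. Q0=[] Q1=[P5] Q2=[P2,P3]
t=31-33: P5@Q1 runs 2, rem=0, completes. Q0=[] Q1=[] Q2=[P2,P3]
t=33-35: P2@Q2 runs 2, rem=0, completes. Q0=[] Q1=[] Q2=[P3]
t=35-40: P3@Q2 runs 5, rem=0, completes. Q0=[] Q1=[] Q2=[]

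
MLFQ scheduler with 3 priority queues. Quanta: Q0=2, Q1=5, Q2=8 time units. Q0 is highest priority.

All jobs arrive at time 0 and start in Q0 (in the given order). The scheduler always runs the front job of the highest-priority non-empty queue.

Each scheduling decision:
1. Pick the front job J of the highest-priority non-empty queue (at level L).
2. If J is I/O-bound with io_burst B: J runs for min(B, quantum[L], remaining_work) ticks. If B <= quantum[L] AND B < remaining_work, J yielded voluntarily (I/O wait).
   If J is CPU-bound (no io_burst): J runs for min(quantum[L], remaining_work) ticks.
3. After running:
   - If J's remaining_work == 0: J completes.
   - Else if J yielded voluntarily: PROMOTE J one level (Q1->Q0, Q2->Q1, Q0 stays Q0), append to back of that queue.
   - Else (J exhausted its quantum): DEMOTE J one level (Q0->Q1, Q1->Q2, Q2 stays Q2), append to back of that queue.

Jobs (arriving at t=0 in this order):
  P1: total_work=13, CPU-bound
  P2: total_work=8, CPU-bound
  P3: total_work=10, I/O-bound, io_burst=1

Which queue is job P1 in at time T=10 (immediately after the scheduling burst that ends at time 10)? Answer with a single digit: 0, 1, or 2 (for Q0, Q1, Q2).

t=0-2: P1@Q0 runs 2, rem=11, quantum used, demote→Q1. Q0=[P2,P3] Q1=[P1] Q2=[]
t=2-4: P2@Q0 runs 2, rem=6, quantum used, demote→Q1. Q0=[P3] Q1=[P1,P2] Q2=[]
t=4-5: P3@Q0 runs 1, rem=9, I/O yield, promote→Q0. Q0=[P3] Q1=[P1,P2] Q2=[]
t=5-6: P3@Q0 runs 1, rem=8, I/O yield, promote→Q0. Q0=[P3] Q1=[P1,P2] Q2=[]
t=6-7: P3@Q0 runs 1, rem=7, I/O yield, promote→Q0. Q0=[P3] Q1=[P1,P2] Q2=[]
t=7-8: P3@Q0 runs 1, rem=6, I/O yield, promote→Q0. Q0=[P3] Q1=[P1,P2] Q2=[]
t=8-9: P3@Q0 runs 1, rem=5, I/O yield, promote→Q0. Q0=[P3] Q1=[P1,P2] Q2=[]
t=9-10: P3@Q0 runs 1, rem=4, I/O yield, promote→Q0. Q0=[P3] Q1=[P1,P2] Q2=[]
t=10-11: P3@Q0 runs 1, rem=3, I/O yield, promote→Q0. Q0=[P3] Q1=[P1,P2] Q2=[]
t=11-12: P3@Q0 runs 1, rem=2, I/O yield, promote→Q0. Q0=[P3] Q1=[P1,P2] Q2=[]
t=12-13: P3@Q0 runs 1, rem=1, I/O yield, promote→Q0. Q0=[P3] Q1=[P1,P2] Q2=[]
t=13-14: P3@Q0 runs 1, rem=0, completes. Q0=[] Q1=[P1,P2] Q2=[]
t=14-19: P1@Q1 runs 5, rem=6, quantum used, demote→Q2. Q0=[] Q1=[P2] Q2=[P1]
t=19-24: P2@Q1 runs 5, rem=1, quantum used, demote→Q2. Q0=[] Q1=[] Q2=[P1,P2]
t=24-30: P1@Q2 runs 6, rem=0, completes. Q0=[] Q1=[] Q2=[P2]
t=30-31: P2@Q2 runs 1, rem=0, completes. Q0=[] Q1=[] Q2=[]

Answer: 1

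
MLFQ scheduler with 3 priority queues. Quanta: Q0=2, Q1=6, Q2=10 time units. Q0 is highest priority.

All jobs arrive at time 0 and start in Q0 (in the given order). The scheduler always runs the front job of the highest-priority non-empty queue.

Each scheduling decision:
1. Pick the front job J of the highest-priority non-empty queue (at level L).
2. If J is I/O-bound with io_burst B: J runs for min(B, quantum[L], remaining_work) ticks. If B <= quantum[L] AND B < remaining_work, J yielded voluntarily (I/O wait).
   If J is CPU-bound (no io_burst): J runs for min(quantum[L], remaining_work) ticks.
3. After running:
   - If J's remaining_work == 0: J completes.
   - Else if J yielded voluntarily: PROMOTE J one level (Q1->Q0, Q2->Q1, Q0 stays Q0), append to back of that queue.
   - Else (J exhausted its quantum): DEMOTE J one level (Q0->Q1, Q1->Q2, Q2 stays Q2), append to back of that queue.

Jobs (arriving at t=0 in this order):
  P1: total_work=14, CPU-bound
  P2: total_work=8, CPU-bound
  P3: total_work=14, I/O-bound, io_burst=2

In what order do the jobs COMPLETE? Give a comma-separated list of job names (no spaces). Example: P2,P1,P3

Answer: P3,P2,P1

Derivation:
t=0-2: P1@Q0 runs 2, rem=12, quantum used, demote→Q1. Q0=[P2,P3] Q1=[P1] Q2=[]
t=2-4: P2@Q0 runs 2, rem=6, quantum used, demote→Q1. Q0=[P3] Q1=[P1,P2] Q2=[]
t=4-6: P3@Q0 runs 2, rem=12, I/O yield, promote→Q0. Q0=[P3] Q1=[P1,P2] Q2=[]
t=6-8: P3@Q0 runs 2, rem=10, I/O yield, promote→Q0. Q0=[P3] Q1=[P1,P2] Q2=[]
t=8-10: P3@Q0 runs 2, rem=8, I/O yield, promote→Q0. Q0=[P3] Q1=[P1,P2] Q2=[]
t=10-12: P3@Q0 runs 2, rem=6, I/O yield, promote→Q0. Q0=[P3] Q1=[P1,P2] Q2=[]
t=12-14: P3@Q0 runs 2, rem=4, I/O yield, promote→Q0. Q0=[P3] Q1=[P1,P2] Q2=[]
t=14-16: P3@Q0 runs 2, rem=2, I/O yield, promote→Q0. Q0=[P3] Q1=[P1,P2] Q2=[]
t=16-18: P3@Q0 runs 2, rem=0, completes. Q0=[] Q1=[P1,P2] Q2=[]
t=18-24: P1@Q1 runs 6, rem=6, quantum used, demote→Q2. Q0=[] Q1=[P2] Q2=[P1]
t=24-30: P2@Q1 runs 6, rem=0, completes. Q0=[] Q1=[] Q2=[P1]
t=30-36: P1@Q2 runs 6, rem=0, completes. Q0=[] Q1=[] Q2=[]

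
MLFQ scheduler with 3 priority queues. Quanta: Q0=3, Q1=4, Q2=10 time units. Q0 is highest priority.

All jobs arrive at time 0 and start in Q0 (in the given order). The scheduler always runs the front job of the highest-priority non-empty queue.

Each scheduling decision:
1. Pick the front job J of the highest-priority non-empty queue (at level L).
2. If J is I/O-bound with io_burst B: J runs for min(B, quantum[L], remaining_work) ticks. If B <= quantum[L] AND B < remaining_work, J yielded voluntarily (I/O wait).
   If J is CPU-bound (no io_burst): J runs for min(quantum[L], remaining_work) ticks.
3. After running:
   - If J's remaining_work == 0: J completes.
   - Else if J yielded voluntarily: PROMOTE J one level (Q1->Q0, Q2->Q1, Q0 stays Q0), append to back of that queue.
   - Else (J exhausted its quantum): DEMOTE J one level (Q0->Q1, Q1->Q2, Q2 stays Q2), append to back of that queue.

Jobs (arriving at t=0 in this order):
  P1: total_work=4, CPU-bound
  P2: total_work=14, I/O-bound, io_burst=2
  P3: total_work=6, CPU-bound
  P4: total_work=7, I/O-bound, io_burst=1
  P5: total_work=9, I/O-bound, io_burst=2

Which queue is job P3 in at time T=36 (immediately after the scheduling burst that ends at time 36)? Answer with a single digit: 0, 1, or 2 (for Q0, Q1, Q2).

Answer: 1

Derivation:
t=0-3: P1@Q0 runs 3, rem=1, quantum used, demote→Q1. Q0=[P2,P3,P4,P5] Q1=[P1] Q2=[]
t=3-5: P2@Q0 runs 2, rem=12, I/O yield, promote→Q0. Q0=[P3,P4,P5,P2] Q1=[P1] Q2=[]
t=5-8: P3@Q0 runs 3, rem=3, quantum used, demote→Q1. Q0=[P4,P5,P2] Q1=[P1,P3] Q2=[]
t=8-9: P4@Q0 runs 1, rem=6, I/O yield, promote→Q0. Q0=[P5,P2,P4] Q1=[P1,P3] Q2=[]
t=9-11: P5@Q0 runs 2, rem=7, I/O yield, promote→Q0. Q0=[P2,P4,P5] Q1=[P1,P3] Q2=[]
t=11-13: P2@Q0 runs 2, rem=10, I/O yield, promote→Q0. Q0=[P4,P5,P2] Q1=[P1,P3] Q2=[]
t=13-14: P4@Q0 runs 1, rem=5, I/O yield, promote→Q0. Q0=[P5,P2,P4] Q1=[P1,P3] Q2=[]
t=14-16: P5@Q0 runs 2, rem=5, I/O yield, promote→Q0. Q0=[P2,P4,P5] Q1=[P1,P3] Q2=[]
t=16-18: P2@Q0 runs 2, rem=8, I/O yield, promote→Q0. Q0=[P4,P5,P2] Q1=[P1,P3] Q2=[]
t=18-19: P4@Q0 runs 1, rem=4, I/O yield, promote→Q0. Q0=[P5,P2,P4] Q1=[P1,P3] Q2=[]
t=19-21: P5@Q0 runs 2, rem=3, I/O yield, promote→Q0. Q0=[P2,P4,P5] Q1=[P1,P3] Q2=[]
t=21-23: P2@Q0 runs 2, rem=6, I/O yield, promote→Q0. Q0=[P4,P5,P2] Q1=[P1,P3] Q2=[]
t=23-24: P4@Q0 runs 1, rem=3, I/O yield, promote→Q0. Q0=[P5,P2,P4] Q1=[P1,P3] Q2=[]
t=24-26: P5@Q0 runs 2, rem=1, I/O yield, promote→Q0. Q0=[P2,P4,P5] Q1=[P1,P3] Q2=[]
t=26-28: P2@Q0 runs 2, rem=4, I/O yield, promote→Q0. Q0=[P4,P5,P2] Q1=[P1,P3] Q2=[]
t=28-29: P4@Q0 runs 1, rem=2, I/O yield, promote→Q0. Q0=[P5,P2,P4] Q1=[P1,P3] Q2=[]
t=29-30: P5@Q0 runs 1, rem=0, completes. Q0=[P2,P4] Q1=[P1,P3] Q2=[]
t=30-32: P2@Q0 runs 2, rem=2, I/O yield, promote→Q0. Q0=[P4,P2] Q1=[P1,P3] Q2=[]
t=32-33: P4@Q0 runs 1, rem=1, I/O yield, promote→Q0. Q0=[P2,P4] Q1=[P1,P3] Q2=[]
t=33-35: P2@Q0 runs 2, rem=0, completes. Q0=[P4] Q1=[P1,P3] Q2=[]
t=35-36: P4@Q0 runs 1, rem=0, completes. Q0=[] Q1=[P1,P3] Q2=[]
t=36-37: P1@Q1 runs 1, rem=0, completes. Q0=[] Q1=[P3] Q2=[]
t=37-40: P3@Q1 runs 3, rem=0, completes. Q0=[] Q1=[] Q2=[]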